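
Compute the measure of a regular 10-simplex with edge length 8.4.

V = (8.4^10 / 10!) · √((10+1) / 2^10) ≈ 49.9547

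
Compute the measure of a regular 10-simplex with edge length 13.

V = (13^10 / 10!) · √((10+1) / 2^10) ≈ 3937.47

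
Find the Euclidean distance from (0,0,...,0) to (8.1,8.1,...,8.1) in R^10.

The space diagonal of an n-cube of side s is s√n. Here 8.1·√10 ≈ 25.6144.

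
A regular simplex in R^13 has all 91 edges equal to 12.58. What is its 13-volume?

V = (12.58^13 / 13!) · √((13+1) / 2^13) ≈ 1312.01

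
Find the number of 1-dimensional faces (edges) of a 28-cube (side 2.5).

The 28-cube has n·2^(n-1) = 28·2^27 = 28·134217728 = 3758096384 edges.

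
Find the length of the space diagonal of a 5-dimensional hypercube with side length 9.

Diagonal = √5 · 9 ≈ 20.1246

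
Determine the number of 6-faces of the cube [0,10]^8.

An n-cube has C(n,k)·2^(n-k) k-faces. Here C(8,6)·2^2 = 28·4 = 112.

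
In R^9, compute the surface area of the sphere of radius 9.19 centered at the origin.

S = n·V_n(r)/r = 9·V_9(9.19)/9.19 (volume-to-surface relation), giving 1.51037e+09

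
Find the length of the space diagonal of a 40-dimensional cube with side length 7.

Diagonal = √40 · 7 ≈ 44.2719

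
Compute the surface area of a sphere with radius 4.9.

S_3(4.9) = 2·π^(3/2)·(4.9)^2 / Γ(3/2) = 4πr² = 4π·(4.9)² ≈ 301.719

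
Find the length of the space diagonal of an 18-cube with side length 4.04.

The space diagonal of an n-cube of side s is s√n. Here 4.04·√18 ≈ 17.1403.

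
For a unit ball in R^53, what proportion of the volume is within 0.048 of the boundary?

Shell fraction = 1 - (1-0.048)^53 ≈ 0.926251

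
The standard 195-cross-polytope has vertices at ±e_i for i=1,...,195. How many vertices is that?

The vertices are ±e_1, ..., ±e_195, so there are 2·195 = 390.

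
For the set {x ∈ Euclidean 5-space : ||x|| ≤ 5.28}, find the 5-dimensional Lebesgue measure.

The n-ball volume is π^(n/2)·r^n/Γ(n/2+1). With n=5, r=5.28: V ≈ 21600.7.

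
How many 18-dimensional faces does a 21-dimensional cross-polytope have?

An n-cross-polytope has 2^(k+1)·C(n,k+1) k-faces. Here 2^19·C(21,19) = 524288·210 = 110100480.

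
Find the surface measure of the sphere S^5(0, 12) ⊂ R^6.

The surface area of an n-ball is 2π^(n/2) r^(n-1) / Γ(n/2). For n=6, r=12: 248832·π^3 ≈ 7.71535e+06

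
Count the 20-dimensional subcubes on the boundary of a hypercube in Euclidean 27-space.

Choose 20 of 27 axes to span the face (C(27,20) = 888030 ways), then fix each of the remaining 7 coordinates at one of its two extreme values (2^7 = 128 ways): 888030·128 = 113667840.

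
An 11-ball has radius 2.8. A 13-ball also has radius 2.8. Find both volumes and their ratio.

V_11(2.8) ≈ 156258. V_13(2.8) ≈ 592101. Ratio V_11/V_13 ≈ 0.2639.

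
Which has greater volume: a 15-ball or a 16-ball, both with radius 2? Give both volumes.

V_15(2) ≈ 12499.1. V_16(2) ≈ 15422.6. The 16-ball is larger.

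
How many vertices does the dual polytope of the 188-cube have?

An n-cross-polytope has 2n vertices; here n = 188, giving 376.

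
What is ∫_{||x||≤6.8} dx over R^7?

V_7(6.8) = π^(7/2) · (6.8)^7 / Γ(7/2 + 1) ≈ 3.17645e+06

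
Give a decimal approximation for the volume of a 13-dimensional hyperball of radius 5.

V = 31250000000·π^6/27027 ≈ 1.11161e+09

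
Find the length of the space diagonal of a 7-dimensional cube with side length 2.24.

Diagonal = √7 · 2.24 ≈ 5.92648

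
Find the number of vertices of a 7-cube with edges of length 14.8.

The 7-cube has 2^7 = 128 vertices.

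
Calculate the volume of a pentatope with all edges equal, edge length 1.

Volume = 1^4 · √(5/2^4) / 4! ≈ 0.0232924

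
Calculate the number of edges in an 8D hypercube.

Each of the 2^8 = 256 vertices has degree 8; total edges = 8·2^8/2 = 1024.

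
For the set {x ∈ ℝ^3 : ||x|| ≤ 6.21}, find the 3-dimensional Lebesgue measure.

The n-ball volume is π^(n/2)·r^n/Γ(n/2+1). With n=3, r=6.21: V ≈ 1003.14.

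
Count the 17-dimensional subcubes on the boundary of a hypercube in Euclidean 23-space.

Choose 17 of 23 axes to span the face (C(23,17) = 100947 ways), then fix each of the remaining 6 coordinates at one of its two extreme values (2^6 = 64 ways): 100947·64 = 6460608.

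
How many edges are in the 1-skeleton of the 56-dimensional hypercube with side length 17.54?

An n-cube has n·2^(n-1) edges. With n = 56: 56·36028797018963968 = 2017612633061982208.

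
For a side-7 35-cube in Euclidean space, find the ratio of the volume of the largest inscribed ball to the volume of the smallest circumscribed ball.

Volume scales as r^n, and r_in/r_out = 1/√35, giving (1/√35)^35 ≈ 9.52378e-28.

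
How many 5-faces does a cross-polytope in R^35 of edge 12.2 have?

f_5(35-orthoplex) = 2^6 · (35 choose 6) = 103882240.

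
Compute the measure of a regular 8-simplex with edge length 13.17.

V_8 = √(9) · 13.17^8 / (8! · 2^(8/2)) ≈ 4208.88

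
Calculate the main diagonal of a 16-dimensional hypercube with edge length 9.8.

Diagonal = √16 · 9.8 = 39.2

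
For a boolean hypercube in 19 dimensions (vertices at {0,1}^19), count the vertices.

Each vertex is a binary string of length 19, so there are 2^19 = 524288.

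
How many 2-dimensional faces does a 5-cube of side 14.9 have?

Number of 2-faces = C(5,2) · 2^(5-2) = 10 · 8 = 80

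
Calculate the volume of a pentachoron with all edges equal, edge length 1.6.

V_4 = √(5) · 1.6^4 / (4! · 2^(4/2)) ≈ 0.152649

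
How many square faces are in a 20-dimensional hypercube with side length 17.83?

Choose 2 of 20 axes to span the face (C(20,2) = 190 ways), then fix each of the remaining 18 coordinates at one of its two extreme values (2^18 = 262144 ways): 190·262144 = 49807360.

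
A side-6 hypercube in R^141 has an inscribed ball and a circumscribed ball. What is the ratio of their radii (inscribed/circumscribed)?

For an n-cube of any side s, the inradius is s/2 and the circumradius is s√n/2, so the ratio is 1/√141 ≈ 0.0842152.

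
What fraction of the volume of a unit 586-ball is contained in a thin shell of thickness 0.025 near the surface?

1 - (1-0.025)^586 ≈ 0.9999996397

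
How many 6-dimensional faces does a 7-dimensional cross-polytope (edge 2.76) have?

Number of 6-faces = 2^(6+1) · C(7,6+1) = 128 · 1 = 128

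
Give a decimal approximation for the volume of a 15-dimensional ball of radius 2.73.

V_15(2.73) = π^(15/2) · (2.73)^15 / Γ(15/2 + 1) ≈ 1.33006e+06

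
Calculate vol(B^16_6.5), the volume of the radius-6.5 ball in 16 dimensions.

The n-ball volume is π^(n/2)·r^n/Γ(n/2+1). With n=16, r=6.5: V = 665416609183179841·π^8/2642411520 ≈ 2.38942e+12.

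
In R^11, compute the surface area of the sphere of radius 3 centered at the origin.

The surface area of an n-ball is 2π^(n/2) r^(n-1) / Γ(n/2). For n=11, r=3: 139968·π^5/35 ≈ 1.2238e+06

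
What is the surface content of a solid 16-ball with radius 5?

S_16(5) = 2·π^(16/2)·(5)^15 / Γ(16/2) = 6103515625·π^8/504 ≈ 1.14908e+11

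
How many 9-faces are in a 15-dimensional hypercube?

An n-cube has C(n,k)·2^(n-k) k-faces. Here C(15,9)·2^6 = 5005·64 = 320320.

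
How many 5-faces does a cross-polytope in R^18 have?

An n-cross-polytope has 2^(k+1)·C(n,k+1) k-faces. Here 2^6·C(18,6) = 64·18564 = 1188096.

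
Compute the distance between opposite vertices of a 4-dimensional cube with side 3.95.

Diagonal = √4 · 3.95 = 7.9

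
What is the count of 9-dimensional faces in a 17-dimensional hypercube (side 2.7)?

Choose 9 of 17 axes to span the face (C(17,9) = 24310 ways), then fix each of the remaining 8 coordinates at one of its two extreme values (2^8 = 256 ways): 24310·256 = 6223360.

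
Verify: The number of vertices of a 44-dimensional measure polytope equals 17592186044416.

True. The 44-cube has 2^44 = 17592186044416 vertices.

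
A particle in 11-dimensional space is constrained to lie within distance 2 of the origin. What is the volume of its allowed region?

The n-ball volume is π^(n/2)·r^n/Γ(n/2+1). With n=11, r=2: V = 131072·π^5/10395 ≈ 3858.64.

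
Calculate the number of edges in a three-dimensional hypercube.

Number of 1-faces = C(3,1)·2^(3-1) = 3·4 = 12.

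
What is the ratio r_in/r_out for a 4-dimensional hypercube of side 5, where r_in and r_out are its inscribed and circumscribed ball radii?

r_in / r_out = (5/2) / (5√4/2) = 1/√4 ≈ 0.5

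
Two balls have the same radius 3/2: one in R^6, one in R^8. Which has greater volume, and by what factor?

V_6(3/2) ≈ 58.8635, V_8(3/2) ≈ 104.02. The 8-ball is larger by a factor of 1.767.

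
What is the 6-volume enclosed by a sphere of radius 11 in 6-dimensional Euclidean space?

The n-ball volume is π^(n/2)·r^n/Γ(n/2+1). With n=6, r=11: V = 1771561·π^3/6 ≈ 9.15492e+06.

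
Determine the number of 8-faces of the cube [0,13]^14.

Number of 8-faces = C(14,8) · 2^(14-8) = 3003 · 64 = 192192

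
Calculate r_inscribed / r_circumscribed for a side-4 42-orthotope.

r_in / r_out = (4/2) / (4√42/2) = 1/√42 ≈ 0.154303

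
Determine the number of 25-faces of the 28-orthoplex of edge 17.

Number of 25-faces = 2^(25+1) · C(28,25+1) = 67108864 · 378 = 25367150592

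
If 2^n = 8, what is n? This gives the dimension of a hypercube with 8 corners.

Since 2^n = 8, we have n = 3.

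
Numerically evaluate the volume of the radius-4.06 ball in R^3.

Volume = π^{3/2}·(4.06)^3/Γ(5/2) ≈ 280.328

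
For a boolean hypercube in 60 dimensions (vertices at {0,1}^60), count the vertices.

Number of vertices = 2^60 = 1152921504606846976.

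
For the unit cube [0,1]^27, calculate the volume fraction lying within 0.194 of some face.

The inner cube has side 1-2·0.194 = 0.612 and volume (0.612)^27 ≈ 1.747e-06, so the shell holds 0.999998253 of the volume.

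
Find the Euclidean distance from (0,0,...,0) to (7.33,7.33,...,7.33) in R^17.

The space diagonal of an n-cube of side s is s√n. Here 7.33·√17 ≈ 30.2224.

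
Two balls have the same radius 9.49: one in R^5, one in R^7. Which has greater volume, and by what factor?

V_5(9.49) ≈ 405163, V_7(9.49) ≈ 3.27524e+07. The 7-ball is larger by a factor of 80.84.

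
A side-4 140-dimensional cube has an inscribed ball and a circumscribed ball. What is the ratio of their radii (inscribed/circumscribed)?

r_in / r_out = (4/2) / (4√140/2) = 1/√140 ≈ 0.0845154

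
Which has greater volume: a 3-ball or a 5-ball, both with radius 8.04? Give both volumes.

V_3(8.04) ≈ 2176.99. V_5(8.04) ≈ 176839. The 5-ball is larger.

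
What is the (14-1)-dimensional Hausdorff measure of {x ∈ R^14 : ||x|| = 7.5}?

The surface area of an n-ball is 2π^(n/2) r^(n-1) / Γ(n/2). For n=14, r=7.5: 43248779296875·π^7/65536 ≈ 1.99316e+12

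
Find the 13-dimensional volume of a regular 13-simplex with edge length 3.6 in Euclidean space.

For a regular n-simplex with edge a, V = (a^n / n!)·√((n+1)/2^n). With a=3.6, n=13: V ≈ 0.000113246.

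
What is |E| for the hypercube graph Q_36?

Each of the 2^36 = 68719476736 vertices has degree 36; total edges = 36·2^36/2 = 1236950581248.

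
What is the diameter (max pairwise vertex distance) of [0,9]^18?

The space diagonal of an n-cube of side s is s√n. Here 9·√18 ≈ 38.1838.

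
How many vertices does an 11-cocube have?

Each 0-face is the convex hull of 1 vertex, one chosen as ±e_i from each of 1 distinct axis: 2^1·C(11,1) = 22.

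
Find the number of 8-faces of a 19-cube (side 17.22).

Choose 8 of 19 axes to span the face (C(19,8) = 75582 ways), then fix each of the remaining 11 coordinates at one of its two extreme values (2^11 = 2048 ways): 75582·2048 = 154791936.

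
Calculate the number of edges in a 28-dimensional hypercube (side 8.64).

The 28-cube has n·2^(n-1) = 28·2^27 = 28·134217728 = 3758096384 edges.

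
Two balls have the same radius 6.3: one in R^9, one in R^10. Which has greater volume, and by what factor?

V_9(6.3) ≈ 5.15683e+07, V_10(6.3) ≈ 2.51173e+08. The 10-ball is larger by a factor of 4.871.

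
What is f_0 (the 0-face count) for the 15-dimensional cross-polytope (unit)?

Each 0-face is the convex hull of 1 vertex, one chosen as ±e_i from each of 1 distinct axis: 2^1·C(15,1) = 30.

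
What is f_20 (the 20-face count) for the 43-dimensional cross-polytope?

f_20(43-orthoplex) = 2^21 · (43 choose 21) = 2206307674981662720.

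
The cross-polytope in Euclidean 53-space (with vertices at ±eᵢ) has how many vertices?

The vertices are ±e_1, ..., ±e_53, so there are 2·53 = 106.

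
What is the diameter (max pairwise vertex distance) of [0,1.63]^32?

d = √(1.63² + 1.63² + ... + 1.63²) [32 terms] = √(32·1.63²) = 1.63√32 ≈ 9.22067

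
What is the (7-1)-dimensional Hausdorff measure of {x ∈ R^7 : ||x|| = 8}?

|∂B_7(8)| = 4194304·π^3/15 ≈ 8.66998e+06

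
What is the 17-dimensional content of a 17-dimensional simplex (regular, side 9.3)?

V_17 = √(18) · 9.3^17 / (17! · 2^(17/2)) ≈ 0.959451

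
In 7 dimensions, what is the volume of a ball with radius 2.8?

The n-ball volume is π^(n/2)·r^n/Γ(n/2+1). With n=7, r=2.8: V ≈ 6375.09.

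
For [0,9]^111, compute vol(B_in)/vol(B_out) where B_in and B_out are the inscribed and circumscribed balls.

The radii are 9/2 and 9√111/2, so the volume ratio is (1/√111)^111 = 111^{-111/2} ≈ 3.05193e-114.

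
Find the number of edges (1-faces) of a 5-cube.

f_1(5-cube) = (5 choose 1) · 2^4 = 80.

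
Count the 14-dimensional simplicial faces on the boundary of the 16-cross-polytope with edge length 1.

Each 14-face is the convex hull of 15 vertices, one chosen as ±e_i from each of 15 distinct axes: 2^15·C(16,15) = 524288.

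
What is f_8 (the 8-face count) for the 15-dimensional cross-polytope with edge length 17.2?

Each 8-face is the convex hull of 9 vertices, one chosen as ±e_i from each of 9 distinct axes: 2^9·C(15,9) = 2562560.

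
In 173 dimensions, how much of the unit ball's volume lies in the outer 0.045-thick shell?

1 - (1-0.045)^173 ≈ 0.999653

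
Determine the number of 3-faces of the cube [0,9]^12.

Number of 3-faces = C(12,3) · 2^(12-3) = 220 · 512 = 112640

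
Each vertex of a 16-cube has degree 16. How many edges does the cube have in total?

The 16-cube has n·2^(n-1) = 16·2^15 = 16·32768 = 524288 edges.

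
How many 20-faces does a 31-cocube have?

Each 20-face is the convex hull of 21 vertices, one chosen as ±e_i from each of 21 distinct axes: 2^21·C(31,21) = 93013231534080.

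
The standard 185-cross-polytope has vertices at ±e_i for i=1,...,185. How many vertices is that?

An n-cross-polytope has 2n vertices; here n = 185, giving 370.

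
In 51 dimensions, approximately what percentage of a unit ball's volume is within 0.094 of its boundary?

1 - (1-0.094)^51 ≈ 0.993491 ≈ 99.35%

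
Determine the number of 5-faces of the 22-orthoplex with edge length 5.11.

An n-cross-polytope has 2^(k+1)·C(n,k+1) k-faces. Here 2^6·C(22,6) = 64·74613 = 4775232.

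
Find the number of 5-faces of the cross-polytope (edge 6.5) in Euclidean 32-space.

Each 5-face is the convex hull of 6 vertices, one chosen as ±e_i from each of 6 distinct axes: 2^6·C(32,6) = 57996288.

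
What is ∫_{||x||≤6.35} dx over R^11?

V_11(6.35) = π^(11/2) · (6.35)^11 / Γ(11/2 + 1) ≈ 1.27531e+09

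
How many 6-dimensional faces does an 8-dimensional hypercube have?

Choose 6 of 8 axes to span the face (C(8,6) = 28 ways), then fix each of the remaining 2 coordinates at one of its two extreme values (2^2 = 4 ways): 28·4 = 112.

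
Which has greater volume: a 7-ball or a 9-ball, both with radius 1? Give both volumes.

V_7(1) ≈ 4.72477. V_9(1) ≈ 3.29851. The 7-ball is larger.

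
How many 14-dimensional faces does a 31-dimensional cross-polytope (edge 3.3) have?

Number of 14-faces = 2^(14+1) · C(31,14+1) = 32768 · 300540195 = 9848101109760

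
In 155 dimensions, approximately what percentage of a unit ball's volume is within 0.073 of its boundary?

1 - (1-0.073)^155 ≈ 0.999992 ≈ 99.999210%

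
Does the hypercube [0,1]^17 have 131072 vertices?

True. The 17-cube has 2^17 = 131072 vertices.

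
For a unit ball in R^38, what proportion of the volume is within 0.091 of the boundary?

V(inner)/V(outer) = ((1-0.091)/1)^38 ≈ 0.02663, so the shell fraction is 0.973367.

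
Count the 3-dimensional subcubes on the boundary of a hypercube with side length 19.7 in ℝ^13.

Choose 3 of 13 axes to span the face (C(13,3) = 286 ways), then fix each of the remaining 10 coordinates at one of its two extreme values (2^10 = 1024 ways): 286·1024 = 292864.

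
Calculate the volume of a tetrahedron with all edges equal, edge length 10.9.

Volume = (√2/12) · 10.9³ = 152.621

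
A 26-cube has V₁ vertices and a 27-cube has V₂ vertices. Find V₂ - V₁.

V₁ = 2^26 = 67108864. V₂ = 2^27 = 134217728. V₂ - V₁ = 67108864.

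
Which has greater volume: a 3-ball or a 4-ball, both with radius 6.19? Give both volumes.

V_3(6.19) ≈ 993.483. V_4(6.19) ≈ 7244.9. The 4-ball is larger.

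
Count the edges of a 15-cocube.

Each 1-face is the convex hull of 2 vertices, one chosen as ±e_i from each of 2 distinct axes: 2^2·C(15,2) = 420.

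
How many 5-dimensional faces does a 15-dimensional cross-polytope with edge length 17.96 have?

An n-cross-polytope has 2^(k+1)·C(n,k+1) k-faces. Here 2^6·C(15,6) = 64·5005 = 320320.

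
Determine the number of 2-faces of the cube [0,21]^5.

Number of 2-faces = C(5,2) · 2^(5-2) = 10 · 8 = 80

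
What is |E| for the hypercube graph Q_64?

Each of the 2^64 = 18446744073709551616 vertices has degree 64; total edges = 64·2^64/2 = 590295810358705651712.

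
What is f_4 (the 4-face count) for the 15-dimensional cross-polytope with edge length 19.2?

Number of 4-faces = 2^(4+1) · C(15,4+1) = 32 · 3003 = 96096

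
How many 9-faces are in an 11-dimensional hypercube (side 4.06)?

Number of 9-faces = C(11,9) · 2^(11-9) = 55 · 4 = 220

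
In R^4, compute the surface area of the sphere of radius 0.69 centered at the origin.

The surface area of an n-ball is 2π^(n/2) r^(n-1) / Γ(n/2). For n=4, r=0.69: 6.48451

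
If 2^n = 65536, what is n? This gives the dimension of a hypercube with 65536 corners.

The n-cube has 2^n vertices, and 65536 = 2^16, so n = 16.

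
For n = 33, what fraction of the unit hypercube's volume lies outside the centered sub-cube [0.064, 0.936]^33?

Shell fraction = 1 - (1-0.128)^33 ≈ 0.98911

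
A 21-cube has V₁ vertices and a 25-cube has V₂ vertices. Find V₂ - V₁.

V₁ = 2^21 = 2097152. V₂ = 2^25 = 33554432. V₂ - V₁ = 31457280.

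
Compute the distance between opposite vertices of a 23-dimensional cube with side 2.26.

||(2.26,2.26,...,2.26)|| = √(23)·2.26 ≈ 10.8386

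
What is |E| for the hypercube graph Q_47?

The 47-cube has n·2^(n-1) = 47·2^46 = 47·70368744177664 = 3307330976350208 edges.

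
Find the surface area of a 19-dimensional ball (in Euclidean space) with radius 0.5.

|∂B_19(0.5)| = π^9/8821612800 ≈ 3.3791e-06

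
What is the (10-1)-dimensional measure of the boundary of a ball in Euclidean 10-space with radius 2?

The surface area of an n-ball is 2π^(n/2) r^(n-1) / Γ(n/2). For n=10, r=2: 128·π^5/3 ≈ 13056.8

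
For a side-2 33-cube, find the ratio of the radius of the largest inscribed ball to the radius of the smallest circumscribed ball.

Ratio = (s/2)/(s√33/2) = 33^(-1/2) ≈ 0.174078.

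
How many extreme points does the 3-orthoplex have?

Number of vertices = 2n = 6.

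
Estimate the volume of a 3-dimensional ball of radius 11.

V = 5324·π/3 ≈ 5575.28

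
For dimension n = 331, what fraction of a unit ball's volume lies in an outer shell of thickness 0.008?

1 - (1-0.008)^331 ≈ 0.929957 ≈ 93.00%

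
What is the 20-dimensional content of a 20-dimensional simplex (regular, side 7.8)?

V_20 = √(21) · 7.8^20 / (20! · 2^(20/2)) ≈ 0.00127814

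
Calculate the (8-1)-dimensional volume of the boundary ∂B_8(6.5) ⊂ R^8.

|∂B_8(6.5)| = 62748517·π^4/384 ≈ 1.59174e+07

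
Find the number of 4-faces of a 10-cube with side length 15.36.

Number of 4-faces = C(10,4) · 2^(10-4) = 210 · 64 = 13440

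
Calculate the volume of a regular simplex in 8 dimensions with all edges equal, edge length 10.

V = (10^8 / 8!) · √((8+1) / 2^8) ≈ 465.03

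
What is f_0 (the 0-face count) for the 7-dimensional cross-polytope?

Number of 0-faces = 2^(0+1) · C(7,0+1) = 2 · 7 = 14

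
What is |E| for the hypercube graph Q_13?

The 13-cube has n·2^(n-1) = 13·2^12 = 13·4096 = 53248 edges.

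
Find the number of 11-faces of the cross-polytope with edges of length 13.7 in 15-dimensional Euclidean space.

Number of 11-faces = 2^(11+1) · C(15,11+1) = 4096 · 455 = 1863680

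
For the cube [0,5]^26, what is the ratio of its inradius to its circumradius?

Ratio = (s/2)/(s√26/2) = 26^(-1/2) ≈ 0.196116.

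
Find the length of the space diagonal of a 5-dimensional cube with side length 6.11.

Diagonal = √5 · 6.11 ≈ 13.6624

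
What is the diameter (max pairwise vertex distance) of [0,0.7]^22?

d = √(0.7² + 0.7² + ... + 0.7²) [22 terms] = √(22·0.7²) = 0.7√22 ≈ 3.28329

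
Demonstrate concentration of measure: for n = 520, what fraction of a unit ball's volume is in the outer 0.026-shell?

1 - (1-0.026)^520 ≈ 0.9999988763 ≈ 99.999888%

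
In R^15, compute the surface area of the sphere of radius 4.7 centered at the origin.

|∂B_15(4.7)| ≈ 1.46856e+10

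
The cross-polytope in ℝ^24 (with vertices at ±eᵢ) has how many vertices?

Number of vertices = 2n = 48.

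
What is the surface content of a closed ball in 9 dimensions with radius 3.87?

S_9(3.87) = 2·π^(9/2)·(3.87)^8 / Γ(9/2) ≈ 1.49365e+06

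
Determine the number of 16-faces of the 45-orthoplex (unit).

Number of 16-faces = 2^(16+1) · C(45,16+1) = 131072 · 1103068603890 = 144581408049070080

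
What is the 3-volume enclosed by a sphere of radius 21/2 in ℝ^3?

Volume = π^{3/2}·(21/2)^3/Γ(5/2) = 3087·π/2 ≈ 4849.05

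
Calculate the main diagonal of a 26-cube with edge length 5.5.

||(5.5,5.5,...,5.5)|| = √(26)·5.5 ≈ 28.0446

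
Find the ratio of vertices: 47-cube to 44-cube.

The 47-cube has 2^47 = 140737488355328 vertices. The 44-cube has 2^44 = 17592186044416 vertices. Ratio: 140737488355328/17592186044416 = 8.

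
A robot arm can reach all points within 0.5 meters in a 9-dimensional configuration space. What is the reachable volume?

V = π^4/15120 ≈ 0.0064424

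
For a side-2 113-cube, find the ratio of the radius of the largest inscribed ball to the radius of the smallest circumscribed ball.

Ratio = (s/2)/(s√113/2) = 113^(-1/2) ≈ 0.0940721.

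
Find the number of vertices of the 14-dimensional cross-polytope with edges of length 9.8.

An n-cross-polytope has 2n vertices; here n = 14, giving 28.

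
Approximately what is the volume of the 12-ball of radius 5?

V_12(5) = π^(12/2) · (5)^12 / Γ(12/2 + 1) = 48828125·π^6/144 ≈ 3.25992e+08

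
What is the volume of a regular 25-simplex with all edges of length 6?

V_25 = √(26) · 6^25 / (25! · 2^(25/2)) ≈ 1.61342e-09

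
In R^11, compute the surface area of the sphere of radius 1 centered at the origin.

|∂B_11(1)| = 64·π^5/945 ≈ 20.7251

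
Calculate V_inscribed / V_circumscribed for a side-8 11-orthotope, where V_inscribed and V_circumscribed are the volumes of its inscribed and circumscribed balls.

V_in / V_out = (r_in/r_out)^11 = (1/√11)^11 = 11^(-11/2) ≈ 1.87215e-06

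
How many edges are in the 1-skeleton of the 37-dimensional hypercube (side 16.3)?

Each of the 2^37 = 137438953472 vertices has degree 37; total edges = 37·2^37/2 = 2542620639232.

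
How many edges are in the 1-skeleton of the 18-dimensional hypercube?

The 18-cube has n·2^(n-1) = 18·2^17 = 18·131072 = 2359296 edges.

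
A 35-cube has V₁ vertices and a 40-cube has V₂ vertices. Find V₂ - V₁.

V₁ = 2^35 = 34359738368. V₂ = 2^40 = 1099511627776. V₂ - V₁ = 1065151889408.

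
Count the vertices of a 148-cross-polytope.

Number of vertices = 2n = 296.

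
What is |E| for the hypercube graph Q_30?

An n-cube has n·2^(n-1) edges. With n = 30: 30·536870912 = 16106127360.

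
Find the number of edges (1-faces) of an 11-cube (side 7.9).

Choose 1 of 11 axes to span the face (C(11,1) = 11 ways), then fix each of the remaining 10 coordinates at one of its two extreme values (2^10 = 1024 ways): 11·1024 = 11264.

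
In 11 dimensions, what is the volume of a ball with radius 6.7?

The n-ball volume is π^(n/2)·r^n/Γ(n/2+1). With n=11, r=6.7: V ≈ 2.30106e+09.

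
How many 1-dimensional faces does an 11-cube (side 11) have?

Number of 1-faces = C(11,1) · 2^(11-1) = 11 · 1024 = 11264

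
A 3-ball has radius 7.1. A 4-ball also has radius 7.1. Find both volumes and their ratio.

V_3(7.1) ≈ 1499.21. V_4(7.1) ≈ 12540.2. Ratio V_3/V_4 ≈ 0.1196.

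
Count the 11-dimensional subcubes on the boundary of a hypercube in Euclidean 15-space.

An n-cube has C(n,k)·2^(n-k) k-faces. Here C(15,11)·2^4 = 1365·16 = 21840.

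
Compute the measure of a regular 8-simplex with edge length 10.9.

V_8 = √(9) · 10.9^8 / (8! · 2^(8/2)) ≈ 926.601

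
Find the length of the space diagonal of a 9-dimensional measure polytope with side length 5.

||(5,5,...,5)|| = √(9)·5 = 15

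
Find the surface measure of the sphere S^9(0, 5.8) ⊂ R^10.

S_10(5.8) = 2·π^(10/2)·(5.8)^9 / Γ(10/2) ≈ 1.89417e+08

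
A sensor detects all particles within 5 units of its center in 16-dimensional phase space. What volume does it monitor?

V_16(5) = π^(16/2) · (5)^16 / Γ(16/2 + 1) = 30517578125·π^8/8064 ≈ 3.59086e+10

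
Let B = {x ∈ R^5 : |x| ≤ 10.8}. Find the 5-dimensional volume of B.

Volume = π^{5/2}·(10.8)^5/Γ(7/2) ≈ 773423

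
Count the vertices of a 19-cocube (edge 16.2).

An n-cross-polytope has 2n vertices; here n = 19, giving 38.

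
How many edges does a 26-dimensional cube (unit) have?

An n-cube has n·2^(n-1) edges. With n = 26: 26·33554432 = 872415232.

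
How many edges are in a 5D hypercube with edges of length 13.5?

Number of 1-faces = C(5,1) · 2^(5-1) = 5 · 16 = 80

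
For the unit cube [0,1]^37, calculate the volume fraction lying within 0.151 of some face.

Shell fraction = 1 - (1-0.302)^37 ≈ 0.9999983303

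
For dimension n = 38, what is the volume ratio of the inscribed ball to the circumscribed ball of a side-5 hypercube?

Volume scales as r^n, and r_in/r_out = 1/√38, giving (1/√38)^38 ≈ 9.64077e-31.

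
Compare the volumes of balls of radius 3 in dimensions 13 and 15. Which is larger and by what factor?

V_13(3) ≈ 1.45184e+06, V_15(3) ≈ 5.47329e+06. The 15-ball is larger by a factor of 3.77.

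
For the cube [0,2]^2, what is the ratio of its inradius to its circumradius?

r_in = 2/2 (half the side); r_out = 2√2/2 (half the diagonal). Ratio = 1/√2 ≈ 0.707107.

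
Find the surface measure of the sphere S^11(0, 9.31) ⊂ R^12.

S = n·V_n(r)/r = 12·V_12(9.31)/9.31 (volume-to-surface relation), giving 7.29784e+11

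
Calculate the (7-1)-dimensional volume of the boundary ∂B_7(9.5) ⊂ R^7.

S = n·V_n(r)/r = 7·V_7(9.5)/9.5 (volume-to-surface relation), giving 47045881·π^3/60 ≈ 2.4312e+07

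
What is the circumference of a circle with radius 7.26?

The surface area of an n-ball is 2π^(n/2) r^(n-1) / Γ(n/2). For n=2, r=7.26: 2πr = 2π·7.26 ≈ 45.6159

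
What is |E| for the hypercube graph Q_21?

An n-cube has n·2^(n-1) edges. With n = 21: 21·1048576 = 22020096.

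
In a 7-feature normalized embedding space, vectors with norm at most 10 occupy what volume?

The n-ball volume is π^(n/2)·r^n/Γ(n/2+1). With n=7, r=10: V = 32000000·π^3/21 ≈ 4.72477e+07.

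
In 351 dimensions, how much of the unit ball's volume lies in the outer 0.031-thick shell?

1 - (1-0.031)^351 ≈ 0.999984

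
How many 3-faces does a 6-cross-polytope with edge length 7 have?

Each 3-face is the convex hull of 4 vertices, one chosen as ±e_i from each of 4 distinct axes: 2^4·C(6,4) = 240.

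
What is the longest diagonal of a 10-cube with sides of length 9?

||(9,9,...,9)|| = √(10)·9 ≈ 28.4605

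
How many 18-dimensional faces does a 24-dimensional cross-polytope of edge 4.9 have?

An n-cross-polytope has 2^(k+1)·C(n,k+1) k-faces. Here 2^19·C(24,19) = 524288·42504 = 22284337152.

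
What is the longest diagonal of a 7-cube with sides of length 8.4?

||(8.4,8.4,...,8.4)|| = √(7)·8.4 ≈ 22.2243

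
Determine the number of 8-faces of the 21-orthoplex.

Each 8-face is the convex hull of 9 vertices, one chosen as ±e_i from each of 9 distinct axes: 2^9·C(21,9) = 150492160.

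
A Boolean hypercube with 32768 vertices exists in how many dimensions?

n = log_2(32768) = 15.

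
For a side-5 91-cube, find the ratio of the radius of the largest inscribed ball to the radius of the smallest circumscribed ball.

Ratio = (s/2)/(s√91/2) = 91^(-1/2) ≈ 0.104828.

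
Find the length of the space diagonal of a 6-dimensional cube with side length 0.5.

The space diagonal of an n-cube of side s is s√n. Here 0.5·√6 ≈ 1.22474.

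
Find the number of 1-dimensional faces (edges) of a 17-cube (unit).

An n-cube has n·2^(n-1) edges. With n = 17: 17·65536 = 1114112.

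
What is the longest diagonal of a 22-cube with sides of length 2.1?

d = √(2.1² + 2.1² + ... + 2.1²) [22 terms] = √(22·2.1²) = 2.1√22 ≈ 9.84987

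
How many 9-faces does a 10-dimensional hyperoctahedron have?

An n-cross-polytope has 2^(k+1)·C(n,k+1) k-faces. Here 2^10·C(10,10) = 1024·1 = 1024.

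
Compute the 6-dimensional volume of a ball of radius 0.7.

V_6(0.7) = π^(6/2) · (0.7)^6 / Γ(6/2 + 1) ≈ 0.607976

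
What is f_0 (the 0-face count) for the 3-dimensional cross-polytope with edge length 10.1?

Number of 0-faces = 2^(0+1) · C(3,0+1) = 2 · 3 = 6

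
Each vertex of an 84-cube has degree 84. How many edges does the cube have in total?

The 84-cube has n·2^(n-1) = 84·2^83 = 84·9671406556917033397649408 = 812398150781030805402550272 edges.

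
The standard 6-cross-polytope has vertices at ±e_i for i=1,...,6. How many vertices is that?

Number of vertices = 2n = 12.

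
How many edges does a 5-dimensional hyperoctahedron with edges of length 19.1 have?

An n-cross-polytope has 2^(k+1)·C(n,k+1) k-faces. Here 2^2·C(5,2) = 4·10 = 40.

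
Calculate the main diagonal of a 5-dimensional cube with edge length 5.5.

d = √(5.5² + 5.5² + ... + 5.5²) [5 terms] = √(5·5.5²) = 5.5√5 ≈ 12.2984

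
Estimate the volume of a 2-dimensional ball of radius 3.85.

V_2(3.85) = π^(2/2) · (3.85)^2 / Γ(2/2 + 1) ≈ 46.5663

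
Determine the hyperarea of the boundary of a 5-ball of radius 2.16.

S_5(2.16) = 2·π^(5/2)·(2.16)^4 / Γ(5/2) ≈ 572.906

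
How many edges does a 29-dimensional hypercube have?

Each of the 2^29 = 536870912 vertices has degree 29; total edges = 29·2^29/2 = 7784628224.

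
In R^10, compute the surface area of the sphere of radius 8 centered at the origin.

S = n·V_n(r)/r = 10·V_10(8)/8 (volume-to-surface relation), giving 33554432·π^5/3 ≈ 3.42277e+09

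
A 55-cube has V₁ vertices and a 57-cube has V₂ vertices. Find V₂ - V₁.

V₁ = 2^55 = 36028797018963968. V₂ = 2^57 = 144115188075855872. V₂ - V₁ = 108086391056891904.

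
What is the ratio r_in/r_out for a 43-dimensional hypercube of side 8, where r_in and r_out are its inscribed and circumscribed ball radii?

For an n-cube of any side s, the inradius is s/2 and the circumradius is s√n/2, so the ratio is 1/√43 ≈ 0.152499.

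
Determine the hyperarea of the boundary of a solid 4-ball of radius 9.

The surface area of an n-ball is 2π^(n/2) r^(n-1) / Γ(n/2). For n=4, r=9: 1458·π^2 ≈ 14389.9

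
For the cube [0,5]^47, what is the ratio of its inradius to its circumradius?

For an n-cube of any side s, the inradius is s/2 and the circumradius is s√n/2, so the ratio is 1/√47 ≈ 0.145865.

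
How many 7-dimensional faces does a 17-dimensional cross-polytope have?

f_7(17-orthoplex) = 2^8 · (17 choose 8) = 6223360.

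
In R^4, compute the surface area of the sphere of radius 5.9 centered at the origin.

S = n·V_n(r)/r = 4·V_4(5.9)/5.9 (volume-to-surface relation), giving 4054.02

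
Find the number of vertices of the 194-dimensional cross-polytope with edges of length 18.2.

An n-cross-polytope has 2n vertices; here n = 194, giving 388.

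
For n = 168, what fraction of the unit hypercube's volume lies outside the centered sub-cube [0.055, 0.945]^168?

Shell fraction = 1 - (1-0.11)^168 ≈ 0.9999999969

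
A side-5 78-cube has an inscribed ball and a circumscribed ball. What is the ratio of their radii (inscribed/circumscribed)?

Ratio = (s/2)/(s√78/2) = 78^(-1/2) ≈ 0.113228.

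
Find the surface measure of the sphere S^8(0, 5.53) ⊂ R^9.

S_9(5.53) = 2·π^(9/2)·(5.53)^8 / Γ(9/2) ≈ 2.59634e+07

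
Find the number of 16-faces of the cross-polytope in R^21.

Each 16-face is the convex hull of 17 vertices, one chosen as ±e_i from each of 17 distinct axes: 2^17·C(21,17) = 784465920.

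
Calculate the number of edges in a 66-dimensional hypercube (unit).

An n-cube has n·2^(n-1) edges. With n = 66: 66·36893488147419103232 = 2434970217729660813312.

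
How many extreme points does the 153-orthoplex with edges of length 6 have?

Number of vertices = 2n = 306.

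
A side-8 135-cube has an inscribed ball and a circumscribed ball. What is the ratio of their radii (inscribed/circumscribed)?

For an n-cube of any side s, the inradius is s/2 and the circumradius is s√n/2, so the ratio is 1/√135 ≈ 0.0860663.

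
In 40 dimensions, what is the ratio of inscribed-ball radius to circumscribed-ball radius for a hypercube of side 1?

Ratio = (s/2)/(s√40/2) = 40^(-1/2) ≈ 0.158114.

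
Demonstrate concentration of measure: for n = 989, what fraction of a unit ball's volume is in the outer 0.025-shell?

1 - (1-0.025)^989 ≈ 1 - 1.335e-11 ≈ (100 - 1.34e-09)%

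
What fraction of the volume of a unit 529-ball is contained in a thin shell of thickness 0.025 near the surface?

1 - (1-0.025)^529 ≈ 0.9999984744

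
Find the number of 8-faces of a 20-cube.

Choose 8 of 20 axes to span the face (C(20,8) = 125970 ways), then fix each of the remaining 12 coordinates at one of its two extreme values (2^12 = 4096 ways): 125970·4096 = 515973120.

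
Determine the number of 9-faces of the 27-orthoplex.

Each 9-face is the convex hull of 10 vertices, one chosen as ±e_i from each of 10 distinct axes: 2^10·C(27,10) = 8638755840.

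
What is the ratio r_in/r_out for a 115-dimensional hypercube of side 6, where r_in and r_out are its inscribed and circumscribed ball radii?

r_in / r_out = (6/2) / (6√115/2) = 1/√115 ≈ 0.0932505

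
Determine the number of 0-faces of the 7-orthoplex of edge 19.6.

Number of 0-faces = 2^(0+1) · C(7,0+1) = 2 · 7 = 14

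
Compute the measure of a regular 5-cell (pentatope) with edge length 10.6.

V_4 = √(5) · 10.6^4 / (4! · 2^(4/2)) ≈ 294.061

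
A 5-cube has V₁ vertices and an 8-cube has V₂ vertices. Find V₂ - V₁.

V₁ = 2^5 = 32. V₂ = 2^8 = 256. V₂ - V₁ = 224.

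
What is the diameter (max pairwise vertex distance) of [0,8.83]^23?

Diagonal = √23 · 8.83 ≈ 42.3472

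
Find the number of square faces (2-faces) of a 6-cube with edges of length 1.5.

Choose 2 of 6 axes to span the face (C(6,2) = 15 ways), then fix each of the remaining 4 coordinates at one of its two extreme values (2^4 = 16 ways): 15·16 = 240.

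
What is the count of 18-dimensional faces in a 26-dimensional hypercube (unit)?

Choose 18 of 26 axes to span the face (C(26,18) = 1562275 ways), then fix each of the remaining 8 coordinates at one of its two extreme values (2^8 = 256 ways): 1562275·256 = 399942400.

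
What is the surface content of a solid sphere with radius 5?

S_3(5) = 2·π^(3/2)·(5)^2 / Γ(3/2) = 4πr² = 4π·(5)² ≈ 314.159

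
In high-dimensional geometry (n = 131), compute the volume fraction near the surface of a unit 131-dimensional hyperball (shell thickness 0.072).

1 - (1-0.072)^131 ≈ 0.999944 ≈ 99.9944%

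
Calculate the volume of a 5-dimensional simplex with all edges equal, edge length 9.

Volume = 9^5 · √(6/2^5) / 5! ≈ 213.075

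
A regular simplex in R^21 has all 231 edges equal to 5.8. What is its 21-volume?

V = (5.8^21 / 21!) · √((21+1) / 2^21) ≈ 6.82402e-07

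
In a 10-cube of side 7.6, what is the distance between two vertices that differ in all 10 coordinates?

d = √(7.6² + 7.6² + ... + 7.6²) [10 terms] = √(10·7.6²) = 7.6√10 ≈ 24.0333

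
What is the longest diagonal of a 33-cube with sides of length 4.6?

||(4.6,4.6,...,4.6)|| = √(33)·4.6 ≈ 26.425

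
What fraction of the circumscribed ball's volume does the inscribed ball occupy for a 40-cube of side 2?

V_in/V_out = n^(-n/2) = 40^(-40/2) ≈ 9.09495e-33.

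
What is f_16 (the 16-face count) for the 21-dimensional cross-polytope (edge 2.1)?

An n-cross-polytope has 2^(k+1)·C(n,k+1) k-faces. Here 2^17·C(21,17) = 131072·5985 = 784465920.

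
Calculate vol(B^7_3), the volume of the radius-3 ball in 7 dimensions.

V_7(3) = π^(7/2) · (3)^7 / Γ(7/2 + 1) = 11664·π^3/35 ≈ 10333.1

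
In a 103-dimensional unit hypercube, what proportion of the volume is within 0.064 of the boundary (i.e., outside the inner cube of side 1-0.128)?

The inner cube has side 1-2·0.064 = 0.872 and volume (0.872)^103 ≈ 7.468e-07, so the shell holds 0.9999992532 of the volume.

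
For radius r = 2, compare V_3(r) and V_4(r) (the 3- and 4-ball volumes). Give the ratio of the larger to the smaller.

V_3(2) ≈ 33.5103, V_4(2) ≈ 78.9568. The 4-ball is larger by a factor of 2.356.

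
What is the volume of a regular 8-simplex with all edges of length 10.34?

V = (10.34^8 / 8!) · √((8+1) / 2^8) ≈ 607.638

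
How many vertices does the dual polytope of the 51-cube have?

An n-cross-polytope has 2n vertices; here n = 51, giving 102.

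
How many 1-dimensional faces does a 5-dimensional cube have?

Number of 1-faces = C(5,1) · 2^(5-1) = 5 · 16 = 80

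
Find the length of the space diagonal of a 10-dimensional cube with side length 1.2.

Diagonal = √10 · 1.2 ≈ 3.79473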